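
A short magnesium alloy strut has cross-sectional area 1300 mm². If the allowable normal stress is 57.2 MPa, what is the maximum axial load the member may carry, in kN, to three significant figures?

74.4 kN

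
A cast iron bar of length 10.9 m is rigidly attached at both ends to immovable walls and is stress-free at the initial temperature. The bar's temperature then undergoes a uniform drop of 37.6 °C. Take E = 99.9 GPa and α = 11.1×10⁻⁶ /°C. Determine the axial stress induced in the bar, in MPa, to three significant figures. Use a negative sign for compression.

Free thermal expansion αLΔT = 11.1e-6 · 10900 · -37.6 = -4.549 mm.
The walls impose strain ε = −(-4.549)/10900 = 4.1736e-04; σ = Eε = 99900 · 4.1736e-04 = 41.69 MPa.

41.7 MPa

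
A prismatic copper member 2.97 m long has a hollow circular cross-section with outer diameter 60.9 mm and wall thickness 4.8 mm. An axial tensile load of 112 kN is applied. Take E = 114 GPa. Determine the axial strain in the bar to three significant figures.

A = 846 mm².
σ = N/A = 132.4 MPa; ε = σ/E = 132.4/114000 = 1.161e-03.

0.00116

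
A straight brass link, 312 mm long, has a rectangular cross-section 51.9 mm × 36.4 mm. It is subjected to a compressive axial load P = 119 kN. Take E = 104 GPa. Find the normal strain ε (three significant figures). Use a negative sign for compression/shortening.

-6.06e-04

A = 1889 mm².
σ = N/A = -62.99 MPa; ε = σ/E = -62.99/104000 = -6.057e-04.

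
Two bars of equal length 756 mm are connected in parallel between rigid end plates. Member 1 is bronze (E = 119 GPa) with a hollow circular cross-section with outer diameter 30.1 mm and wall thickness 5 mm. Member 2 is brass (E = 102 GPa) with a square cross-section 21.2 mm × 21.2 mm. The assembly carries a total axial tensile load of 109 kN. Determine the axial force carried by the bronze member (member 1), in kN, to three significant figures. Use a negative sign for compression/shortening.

A_1 = 394.3 mm².
A_2 = 449.4 mm².
Equal strain + equilibrium ⇒ each member carries load in proportion to AE: A₁E₁ = 46920000 N, A₂E₂ = 45840000 N, ΣAE = 92760000 N.
F₁ = P·A₁E₁/ΣAE = 109000·46920000/92760000 = 55130 N.

55.1 kN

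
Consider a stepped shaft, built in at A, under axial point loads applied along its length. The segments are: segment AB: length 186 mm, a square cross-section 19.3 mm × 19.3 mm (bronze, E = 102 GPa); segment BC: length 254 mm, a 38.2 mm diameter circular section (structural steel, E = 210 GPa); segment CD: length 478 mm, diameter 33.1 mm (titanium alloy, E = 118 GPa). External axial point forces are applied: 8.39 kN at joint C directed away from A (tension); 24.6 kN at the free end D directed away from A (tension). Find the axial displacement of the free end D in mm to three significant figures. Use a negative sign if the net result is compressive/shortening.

Internal axial forces (sectioning from the free end, tension +): N_CD = 24.6 kN, N_BC = 32.99 kN, N_AB = 32.99 kN.
A_AB = 372.5 mm².
A_BC = 1146 mm².
A_CD = 860.5 mm².
δ_AB = 32990·186/(372.5·102000) = 0.1615 mm
δ_BC = 32990·254/(1146·210000) = 0.03482 mm
δ_CD = 24600·478/(860.5·118000) = 0.1158 mm
δ = Σδ_i = 0.3121 mm.

0.312 mm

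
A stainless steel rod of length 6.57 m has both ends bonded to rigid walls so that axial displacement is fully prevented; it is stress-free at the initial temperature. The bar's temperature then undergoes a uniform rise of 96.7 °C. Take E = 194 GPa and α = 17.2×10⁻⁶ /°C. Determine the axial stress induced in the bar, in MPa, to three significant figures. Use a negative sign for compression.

Free thermal expansion αLΔT = 17.2e-6 · 6570 · 96.7 = 10.93 mm.
The walls impose strain ε = −(10.93)/6570 = -1.6632e-03; σ = Eε = 194000 · -1.6632e-03 = -322.7 MPa.

-323 MPa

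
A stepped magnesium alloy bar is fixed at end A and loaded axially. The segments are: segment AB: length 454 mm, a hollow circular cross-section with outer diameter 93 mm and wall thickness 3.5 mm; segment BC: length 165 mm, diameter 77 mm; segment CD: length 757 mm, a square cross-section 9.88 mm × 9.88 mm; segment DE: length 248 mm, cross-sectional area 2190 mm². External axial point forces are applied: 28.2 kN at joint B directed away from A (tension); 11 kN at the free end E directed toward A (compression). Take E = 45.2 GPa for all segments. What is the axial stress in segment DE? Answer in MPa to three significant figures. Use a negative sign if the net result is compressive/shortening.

-5.02 MPa

Internal axial forces (sectioning from the free end, tension +): N_DE = -11 kN, N_CD = -11 kN, N_BC = -11 kN, N_AB = 17.2 kN.
σ_DE = N_DE/A_DE = -11000/2190 = -5.023 MPa.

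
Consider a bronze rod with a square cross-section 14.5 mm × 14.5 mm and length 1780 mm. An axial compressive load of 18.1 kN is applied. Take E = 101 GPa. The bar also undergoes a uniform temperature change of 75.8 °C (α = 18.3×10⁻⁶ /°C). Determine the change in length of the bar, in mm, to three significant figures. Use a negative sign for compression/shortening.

A = 210.2 mm².
δ_mech = NL/(AE) = -18100·1780/(210.2·101000) = -1.517 mm.
δ_thermal = αLΔT = 18.3e-6·1780·75.8 = 2.469 mm.
δ = δ_mech + δ_thermal = 0.9519 mm.

0.952 mm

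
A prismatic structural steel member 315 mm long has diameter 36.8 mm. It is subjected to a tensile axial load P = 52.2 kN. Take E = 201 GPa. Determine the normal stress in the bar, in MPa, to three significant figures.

49.1 MPa

A = 1064 mm².
σ = N/A = 52200/1064 = 49.08 MPa.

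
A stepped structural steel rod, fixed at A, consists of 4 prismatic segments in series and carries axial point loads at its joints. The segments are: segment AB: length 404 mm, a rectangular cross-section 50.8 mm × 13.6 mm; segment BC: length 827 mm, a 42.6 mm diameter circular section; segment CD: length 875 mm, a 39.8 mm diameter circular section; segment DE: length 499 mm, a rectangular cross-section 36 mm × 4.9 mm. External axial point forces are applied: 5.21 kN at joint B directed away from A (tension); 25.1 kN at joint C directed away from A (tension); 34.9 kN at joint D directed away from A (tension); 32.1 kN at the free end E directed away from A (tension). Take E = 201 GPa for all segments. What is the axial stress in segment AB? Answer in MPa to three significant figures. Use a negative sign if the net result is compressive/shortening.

Internal axial forces (sectioning from the free end, tension +): N_DE = 32.1 kN, N_CD = 67 kN, N_BC = 92.1 kN, N_AB = 97.31 kN.
A_AB = 690.9 mm².
σ_AB = N_AB/A_AB = 97310/690.9 = 140.8 MPa.

141 MPa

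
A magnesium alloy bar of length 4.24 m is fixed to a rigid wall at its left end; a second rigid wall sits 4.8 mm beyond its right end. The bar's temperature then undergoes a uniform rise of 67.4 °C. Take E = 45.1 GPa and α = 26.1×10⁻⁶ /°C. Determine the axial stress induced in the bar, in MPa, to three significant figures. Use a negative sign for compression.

-28.3 MPa

Free thermal expansion αLΔT = 26.1e-6 · 4240 · 67.4 = 7.459 mm.
The walls engage after the gap closes; constrained expansion = 7.459 − 4.8 = 2.659 mm.
The walls impose strain ε = −(2.659)/4240 = -6.2706e-04; σ = Eε = 45100 · -6.2706e-04 = -28.28 MPa.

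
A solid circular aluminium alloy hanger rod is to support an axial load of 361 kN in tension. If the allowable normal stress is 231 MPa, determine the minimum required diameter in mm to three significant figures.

Required area A ≥ P/σ_allow = 361000/231 = 1563 mm².
For a solid circular section, d ≥ √(4A/π) = 44.61 mm.

44.6 mm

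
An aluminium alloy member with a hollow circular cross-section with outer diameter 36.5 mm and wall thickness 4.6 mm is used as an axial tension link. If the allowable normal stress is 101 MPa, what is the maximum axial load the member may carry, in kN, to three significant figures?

A = 461 mm².
P_max = σ_allow · A = 101 · 461 = 46560 N = 46.56 kN.

46.6 kN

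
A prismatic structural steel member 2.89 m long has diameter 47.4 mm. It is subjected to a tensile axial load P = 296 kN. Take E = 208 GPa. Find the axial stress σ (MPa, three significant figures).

168 MPa

A = 1765 mm².
σ = N/A = 296000/1765 = 167.7 MPa.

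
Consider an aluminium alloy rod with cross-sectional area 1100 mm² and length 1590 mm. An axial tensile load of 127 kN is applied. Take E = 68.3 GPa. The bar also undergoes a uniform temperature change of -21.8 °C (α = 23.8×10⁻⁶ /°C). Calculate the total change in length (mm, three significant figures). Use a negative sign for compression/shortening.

1.86 mm

δ_mech = NL/(AE) = 127000·1590/(1100·68300) = 2.688 mm.
δ_thermal = αLΔT = 23.8e-6·1590·-21.8 = -0.825 mm.
δ = δ_mech + δ_thermal = 1.863 mm.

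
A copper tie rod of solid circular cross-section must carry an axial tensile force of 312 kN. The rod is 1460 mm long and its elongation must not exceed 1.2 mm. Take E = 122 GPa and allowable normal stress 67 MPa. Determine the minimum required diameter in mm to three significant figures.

77.0 mm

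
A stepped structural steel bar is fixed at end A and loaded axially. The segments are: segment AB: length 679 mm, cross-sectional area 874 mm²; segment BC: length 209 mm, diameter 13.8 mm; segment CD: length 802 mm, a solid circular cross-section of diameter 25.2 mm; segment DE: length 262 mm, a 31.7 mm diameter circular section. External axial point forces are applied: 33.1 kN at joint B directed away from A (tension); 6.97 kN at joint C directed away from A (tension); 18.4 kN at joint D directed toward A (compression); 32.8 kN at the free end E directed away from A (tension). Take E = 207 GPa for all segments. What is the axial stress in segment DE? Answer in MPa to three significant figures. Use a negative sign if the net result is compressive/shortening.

41.6 MPa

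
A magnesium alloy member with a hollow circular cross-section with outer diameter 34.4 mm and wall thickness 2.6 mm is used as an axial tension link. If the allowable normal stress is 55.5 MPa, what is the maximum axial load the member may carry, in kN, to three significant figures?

14.4 kN

A = 259.7 mm².
P_max = σ_allow · A = 55.5 · 259.7 = 14420 N = 14.42 kN.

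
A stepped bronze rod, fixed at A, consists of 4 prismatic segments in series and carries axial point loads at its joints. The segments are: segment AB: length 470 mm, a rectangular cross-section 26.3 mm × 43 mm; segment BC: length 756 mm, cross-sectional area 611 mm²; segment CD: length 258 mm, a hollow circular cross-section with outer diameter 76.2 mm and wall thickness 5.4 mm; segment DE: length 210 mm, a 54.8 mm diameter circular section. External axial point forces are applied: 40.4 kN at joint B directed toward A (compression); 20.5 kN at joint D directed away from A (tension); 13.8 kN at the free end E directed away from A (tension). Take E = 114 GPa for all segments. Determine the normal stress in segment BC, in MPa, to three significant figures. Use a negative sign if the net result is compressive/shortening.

56.1 MPa

Internal axial forces (sectioning from the free end, tension +): N_DE = 13.8 kN, N_CD = 34.3 kN, N_BC = 34.3 kN, N_AB = -6.1 kN.
σ_BC = N_BC/A_BC = 34300/611 = 56.14 MPa.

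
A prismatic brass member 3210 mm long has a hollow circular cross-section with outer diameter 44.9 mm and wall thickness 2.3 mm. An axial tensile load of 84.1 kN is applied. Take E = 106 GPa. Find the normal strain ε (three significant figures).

A = 307.8 mm².
σ = N/A = 273.2 MPa; ε = σ/E = 273.2/106000 = 2.578e-03.

0.00258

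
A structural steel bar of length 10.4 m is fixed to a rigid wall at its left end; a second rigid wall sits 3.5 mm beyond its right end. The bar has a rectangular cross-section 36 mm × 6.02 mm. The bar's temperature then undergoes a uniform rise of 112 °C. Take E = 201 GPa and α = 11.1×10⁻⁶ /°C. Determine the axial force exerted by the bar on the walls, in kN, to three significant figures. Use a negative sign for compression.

Free thermal expansion αLΔT = 11.1e-6 · 10400 · 112 = 12.93 mm.
The walls engage after the gap closes; constrained expansion = 12.93 − 3.5 = 9.429 mm.
The walls impose strain ε = −(9.429)/10400 = -9.0666e-04; σ = Eε = 201000 · -9.0666e-04 = -182.2 MPa.
Wall reaction R = σ·A = -182.2·216.7 = -39490 N = -39.49 kN.

-39.5 kN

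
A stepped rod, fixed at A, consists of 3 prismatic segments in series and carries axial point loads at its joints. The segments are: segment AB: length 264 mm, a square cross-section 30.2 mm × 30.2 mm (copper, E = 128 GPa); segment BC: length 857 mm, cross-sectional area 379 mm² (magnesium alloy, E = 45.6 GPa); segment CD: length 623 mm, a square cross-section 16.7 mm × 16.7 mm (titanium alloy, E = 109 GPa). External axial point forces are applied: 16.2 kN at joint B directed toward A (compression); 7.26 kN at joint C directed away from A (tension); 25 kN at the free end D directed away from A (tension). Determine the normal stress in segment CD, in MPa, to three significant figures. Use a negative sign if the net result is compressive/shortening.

89.6 MPa

Internal axial forces (sectioning from the free end, tension +): N_CD = 25 kN, N_BC = 32.26 kN, N_AB = 16.06 kN.
A_CD = 278.9 mm².
σ_CD = N_CD/A_CD = 25000/278.9 = 89.64 MPa.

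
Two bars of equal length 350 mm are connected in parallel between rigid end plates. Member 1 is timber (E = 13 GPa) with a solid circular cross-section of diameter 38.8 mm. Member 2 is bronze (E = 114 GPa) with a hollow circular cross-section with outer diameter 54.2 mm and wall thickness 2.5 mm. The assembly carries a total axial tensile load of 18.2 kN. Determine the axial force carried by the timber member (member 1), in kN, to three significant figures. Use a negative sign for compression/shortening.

A_1 = 1182 mm².
A_2 = 406.1 mm².
Equal strain + equilibrium ⇒ each member carries load in proportion to AE: A₁E₁ = 15370000 N, A₂E₂ = 46290000 N, ΣAE = 61660000 N.
F₁ = P·A₁E₁/ΣAE = 18200·15370000/61660000 = 4537 N.

4.54 kN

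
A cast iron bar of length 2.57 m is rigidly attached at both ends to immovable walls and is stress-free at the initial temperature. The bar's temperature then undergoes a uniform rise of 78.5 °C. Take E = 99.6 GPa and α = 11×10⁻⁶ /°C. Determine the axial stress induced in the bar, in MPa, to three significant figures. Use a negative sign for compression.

Free thermal expansion αLΔT = 11e-6 · 2570 · 78.5 = 2.219 mm.
The walls impose strain ε = −(2.219)/2570 = -8.6350e-04; σ = Eε = 99600 · -8.6350e-04 = -86 MPa.

-86.0 MPa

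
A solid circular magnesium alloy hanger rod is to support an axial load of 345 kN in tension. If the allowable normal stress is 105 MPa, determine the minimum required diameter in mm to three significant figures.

Required area A ≥ P/σ_allow = 345000/105 = 3286 mm².
For a solid circular section, d ≥ √(4A/π) = 64.68 mm.

64.7 mm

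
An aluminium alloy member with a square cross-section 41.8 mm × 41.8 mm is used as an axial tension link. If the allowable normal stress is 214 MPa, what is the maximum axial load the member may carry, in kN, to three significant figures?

374 kN

A = 1747 mm².
P_max = σ_allow · A = 214 · 1747 = 373900 N = 373.9 kN.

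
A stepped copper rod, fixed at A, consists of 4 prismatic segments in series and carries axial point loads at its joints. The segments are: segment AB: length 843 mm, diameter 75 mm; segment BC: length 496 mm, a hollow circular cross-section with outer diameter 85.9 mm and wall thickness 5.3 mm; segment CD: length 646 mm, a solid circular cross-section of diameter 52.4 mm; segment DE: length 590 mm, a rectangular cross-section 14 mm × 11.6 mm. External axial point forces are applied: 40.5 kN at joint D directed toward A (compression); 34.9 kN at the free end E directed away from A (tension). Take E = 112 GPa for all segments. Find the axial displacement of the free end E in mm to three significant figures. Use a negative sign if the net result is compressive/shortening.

1.09 mm

Internal axial forces (sectioning from the free end, tension +): N_DE = 34.9 kN, N_CD = -5.6 kN, N_BC = -5.6 kN, N_AB = -5.6 kN.
A_AB = 4418 mm².
A_BC = 1342 mm².
A_CD = 2157 mm².
A_DE = 162.4 mm².
δ_AB = -5600·843/(4418·112000) = -0.009541 mm
δ_BC = -5600·496/(1342·112000) = -0.01848 mm
δ_CD = -5600·646/(2157·112000) = -0.01498 mm
δ_DE = 34900·590/(162.4·112000) = 1.132 mm
δ = Σδ_i = 1.089 mm.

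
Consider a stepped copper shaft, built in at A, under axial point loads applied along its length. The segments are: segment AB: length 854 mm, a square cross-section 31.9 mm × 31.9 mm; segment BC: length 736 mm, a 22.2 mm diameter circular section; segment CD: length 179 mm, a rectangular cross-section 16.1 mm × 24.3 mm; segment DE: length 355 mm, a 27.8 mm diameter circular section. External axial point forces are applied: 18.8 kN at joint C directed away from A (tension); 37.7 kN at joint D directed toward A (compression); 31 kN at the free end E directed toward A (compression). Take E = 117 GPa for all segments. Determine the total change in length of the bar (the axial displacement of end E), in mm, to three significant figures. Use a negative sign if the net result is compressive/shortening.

Internal axial forces (sectioning from the free end, tension +): N_DE = -31 kN, N_CD = -68.7 kN, N_BC = -49.9 kN, N_AB = -49.9 kN.
A_AB = 1018 mm².
A_BC = 387.1 mm².
A_CD = 391.2 mm².
A_DE = 607 mm².
δ_AB = -49900·854/(1018·117000) = -0.3579 mm
δ_BC = -49900·736/(387.1·117000) = -0.811 mm
δ_CD = -68700·179/(391.2·117000) = -0.2687 mm
δ_DE = -31000·355/(607·117000) = -0.155 mm
δ = Σδ_i = -1.592 mm.

-1.59 mm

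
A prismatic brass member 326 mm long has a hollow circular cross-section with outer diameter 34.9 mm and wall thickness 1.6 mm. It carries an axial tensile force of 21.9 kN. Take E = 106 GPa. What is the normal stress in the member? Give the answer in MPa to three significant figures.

131 MPa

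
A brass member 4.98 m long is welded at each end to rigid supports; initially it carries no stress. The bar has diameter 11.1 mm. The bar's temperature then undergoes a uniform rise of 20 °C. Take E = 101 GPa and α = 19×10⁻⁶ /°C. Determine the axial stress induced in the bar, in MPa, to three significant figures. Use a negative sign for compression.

Free thermal expansion αLΔT = 19e-6 · 4980 · 20 = 1.892 mm.
The walls impose strain ε = −(1.892)/4980 = -3.8000e-04; σ = Eε = 101000 · -3.8000e-04 = -38.38 MPa.

-38.4 MPa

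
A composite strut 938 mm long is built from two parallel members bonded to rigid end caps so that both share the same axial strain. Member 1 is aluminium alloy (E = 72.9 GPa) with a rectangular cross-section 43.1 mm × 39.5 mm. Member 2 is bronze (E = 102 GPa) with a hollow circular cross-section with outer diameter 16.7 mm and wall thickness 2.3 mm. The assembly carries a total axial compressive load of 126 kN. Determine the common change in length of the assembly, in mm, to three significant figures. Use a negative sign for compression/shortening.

A_1 = 1702 mm².
A_2 = 104 mm².
Equal strain + equilibrium ⇒ each member carries load in proportion to AE: A₁E₁ = 124100000 N, A₂E₂ = 10610000 N, ΣAE = 134700000 N.
δ = PL/ΣAE = -126000·938/134700000 = -0.8773 mm.

-0.877 mm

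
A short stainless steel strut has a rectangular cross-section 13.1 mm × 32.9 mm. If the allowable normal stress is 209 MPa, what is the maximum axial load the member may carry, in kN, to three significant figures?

90.1 kN

A = 431 mm².
P_max = σ_allow · A = 209 · 431 = 90080 N = 90.08 kN.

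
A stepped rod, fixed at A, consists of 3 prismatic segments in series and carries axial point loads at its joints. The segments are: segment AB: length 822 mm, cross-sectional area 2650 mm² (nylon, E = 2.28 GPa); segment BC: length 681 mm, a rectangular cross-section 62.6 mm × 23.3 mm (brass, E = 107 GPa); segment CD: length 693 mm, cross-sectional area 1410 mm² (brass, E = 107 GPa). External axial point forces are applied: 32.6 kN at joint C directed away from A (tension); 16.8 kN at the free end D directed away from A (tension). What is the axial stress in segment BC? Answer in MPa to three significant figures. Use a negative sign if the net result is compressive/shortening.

Internal axial forces (sectioning from the free end, tension +): N_CD = 16.8 kN, N_BC = 49.4 kN, N_AB = 49.4 kN.
A_BC = 1459 mm².
σ_BC = N_BC/A_BC = 49400/1459 = 33.87 MPa.

33.9 MPa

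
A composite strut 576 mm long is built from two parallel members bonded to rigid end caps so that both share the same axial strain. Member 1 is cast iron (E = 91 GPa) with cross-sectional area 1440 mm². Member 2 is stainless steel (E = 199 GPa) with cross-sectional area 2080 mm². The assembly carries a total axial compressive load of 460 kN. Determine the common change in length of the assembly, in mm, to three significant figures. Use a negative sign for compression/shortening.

Equal strain + equilibrium ⇒ each member carries load in proportion to AE: A₁E₁ = 131000000 N, A₂E₂ = 413900000 N, ΣAE = 545000000 N.
δ = PL/ΣAE = -460000·576/545000000 = -0.4862 mm.

-0.486 mm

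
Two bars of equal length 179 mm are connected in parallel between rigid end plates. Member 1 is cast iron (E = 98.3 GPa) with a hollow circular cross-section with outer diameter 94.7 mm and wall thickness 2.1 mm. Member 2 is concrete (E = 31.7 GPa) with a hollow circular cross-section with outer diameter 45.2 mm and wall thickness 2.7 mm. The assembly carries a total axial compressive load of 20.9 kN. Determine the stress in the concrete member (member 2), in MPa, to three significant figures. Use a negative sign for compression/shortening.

-9.27 MPa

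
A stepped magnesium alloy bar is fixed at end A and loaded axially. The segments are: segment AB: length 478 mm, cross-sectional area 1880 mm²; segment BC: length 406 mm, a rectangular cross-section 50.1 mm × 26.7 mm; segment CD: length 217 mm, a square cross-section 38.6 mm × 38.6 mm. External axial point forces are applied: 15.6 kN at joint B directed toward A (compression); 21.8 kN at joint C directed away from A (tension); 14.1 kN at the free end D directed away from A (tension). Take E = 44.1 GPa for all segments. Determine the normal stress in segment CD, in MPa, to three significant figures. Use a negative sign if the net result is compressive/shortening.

Internal axial forces (sectioning from the free end, tension +): N_CD = 14.1 kN, N_BC = 35.9 kN, N_AB = 20.3 kN.
A_CD = 1490 mm².
σ_CD = N_CD/A_CD = 14100/1490 = 9.463 MPa.

9.46 MPa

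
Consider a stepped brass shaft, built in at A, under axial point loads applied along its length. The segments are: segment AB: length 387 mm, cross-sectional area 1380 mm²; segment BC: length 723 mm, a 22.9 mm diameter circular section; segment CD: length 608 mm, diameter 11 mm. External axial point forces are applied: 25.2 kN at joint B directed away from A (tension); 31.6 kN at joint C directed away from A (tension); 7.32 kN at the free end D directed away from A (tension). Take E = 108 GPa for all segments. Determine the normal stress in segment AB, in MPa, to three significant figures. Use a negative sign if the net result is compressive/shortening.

46.5 MPa

Internal axial forces (sectioning from the free end, tension +): N_CD = 7.32 kN, N_BC = 38.92 kN, N_AB = 64.12 kN.
σ_AB = N_AB/A_AB = 64120/1380 = 46.46 MPa.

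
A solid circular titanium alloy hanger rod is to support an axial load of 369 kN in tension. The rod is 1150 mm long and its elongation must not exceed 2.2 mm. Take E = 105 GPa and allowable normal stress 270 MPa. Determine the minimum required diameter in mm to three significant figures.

Required area A ≥ P/σ_allow = 369000/270 = 1367 mm².
For a solid circular section, d ≥ √(4A/π) = 41.71 mm.
Elongation limit: A ≥ PL/(Eδ_allow) = 369000·1150/(105000·2.2) = 1837 mm² ⇒ d ≥ 48.36 mm.
The elongation limit governs.

48.4 mm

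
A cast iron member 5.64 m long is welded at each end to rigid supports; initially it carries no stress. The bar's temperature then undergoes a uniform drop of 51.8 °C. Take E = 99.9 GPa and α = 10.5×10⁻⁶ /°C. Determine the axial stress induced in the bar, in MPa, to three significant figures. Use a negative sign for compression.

54.3 MPa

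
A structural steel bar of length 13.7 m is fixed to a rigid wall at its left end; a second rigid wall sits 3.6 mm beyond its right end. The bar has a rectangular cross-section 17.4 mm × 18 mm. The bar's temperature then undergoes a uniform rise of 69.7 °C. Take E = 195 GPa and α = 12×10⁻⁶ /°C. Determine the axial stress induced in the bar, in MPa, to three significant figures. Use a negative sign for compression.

-112 MPa

Free thermal expansion αLΔT = 12e-6 · 13700 · 69.7 = 11.46 mm.
The walls engage after the gap closes; constrained expansion = 11.46 − 3.6 = 7.859 mm.
The walls impose strain ε = −(7.859)/13700 = -5.7363e-04; σ = Eε = 195000 · -5.7363e-04 = -111.9 MPa.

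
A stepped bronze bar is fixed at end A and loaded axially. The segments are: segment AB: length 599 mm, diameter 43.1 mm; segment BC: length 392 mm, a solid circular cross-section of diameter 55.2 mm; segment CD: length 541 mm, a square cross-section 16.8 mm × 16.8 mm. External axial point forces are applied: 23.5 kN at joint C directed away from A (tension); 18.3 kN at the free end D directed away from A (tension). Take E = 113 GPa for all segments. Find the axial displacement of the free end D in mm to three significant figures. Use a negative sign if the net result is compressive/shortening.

Internal axial forces (sectioning from the free end, tension +): N_CD = 18.3 kN, N_BC = 41.8 kN, N_AB = 41.8 kN.
A_AB = 1459 mm².
A_BC = 2393 mm².
A_CD = 282.2 mm².
δ_AB = 41800·599/(1459·113000) = 0.1519 mm
δ_BC = 41800·392/(2393·113000) = 0.06059 mm
δ_CD = 18300·541/(282.2·113000) = 0.3104 mm
δ = Σδ_i = 0.5229 mm.

0.523 mm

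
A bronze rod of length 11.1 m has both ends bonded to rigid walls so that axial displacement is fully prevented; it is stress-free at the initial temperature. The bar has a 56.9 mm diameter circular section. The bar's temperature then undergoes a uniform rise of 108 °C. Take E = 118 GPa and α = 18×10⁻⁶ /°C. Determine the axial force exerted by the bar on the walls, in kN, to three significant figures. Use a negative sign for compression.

-583 kN

Free thermal expansion αLΔT = 18e-6 · 11100 · 108 = 21.58 mm.
The walls impose strain ε = −(21.58)/11100 = -1.9440e-03; σ = Eε = 118000 · -1.9440e-03 = -229.4 MPa.
Wall reaction R = σ·A = -229.4·2543 = -583300 N = -583.3 kN.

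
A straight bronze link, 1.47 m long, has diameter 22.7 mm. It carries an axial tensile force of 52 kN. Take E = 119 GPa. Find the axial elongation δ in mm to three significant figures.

A = 404.7 mm².
δ_mech = NL/(AE) = 52000·1470/(404.7·119000) = 1.587 mm.

1.59 mm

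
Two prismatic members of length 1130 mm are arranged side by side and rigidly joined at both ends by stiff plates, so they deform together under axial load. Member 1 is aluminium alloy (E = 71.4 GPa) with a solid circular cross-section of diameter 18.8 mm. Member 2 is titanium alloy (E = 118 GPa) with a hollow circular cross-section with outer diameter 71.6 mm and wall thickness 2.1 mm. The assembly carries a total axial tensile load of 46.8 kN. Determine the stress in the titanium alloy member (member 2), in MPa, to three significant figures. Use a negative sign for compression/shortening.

A_1 = 277.6 mm².
A_2 = 458.5 mm².
Equal strain + equilibrium ⇒ each member carries load in proportion to AE: A₁E₁ = 19820000 N, A₂E₂ = 54100000 N, ΣAE = 73920000 N.
σ₂ = P·E₂/ΣAE = 46800·118000/73920000 = 74.7 MPa.

74.7 MPa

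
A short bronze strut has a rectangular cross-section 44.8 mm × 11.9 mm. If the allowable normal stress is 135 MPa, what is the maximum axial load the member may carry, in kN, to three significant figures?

A = 533.1 mm².
P_max = σ_allow · A = 135 · 533.1 = 71970 N = 71.97 kN.

72.0 kN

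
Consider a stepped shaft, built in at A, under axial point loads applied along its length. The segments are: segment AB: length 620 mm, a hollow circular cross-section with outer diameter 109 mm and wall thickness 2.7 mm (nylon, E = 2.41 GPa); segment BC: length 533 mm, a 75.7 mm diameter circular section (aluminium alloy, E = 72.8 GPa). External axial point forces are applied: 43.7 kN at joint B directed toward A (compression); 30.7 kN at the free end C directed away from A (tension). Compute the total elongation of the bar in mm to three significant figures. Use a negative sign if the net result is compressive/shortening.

-3.66 mm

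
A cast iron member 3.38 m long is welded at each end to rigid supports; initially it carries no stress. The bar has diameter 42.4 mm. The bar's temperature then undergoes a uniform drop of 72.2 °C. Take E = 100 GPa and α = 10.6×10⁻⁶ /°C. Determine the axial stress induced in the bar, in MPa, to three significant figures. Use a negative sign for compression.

76.5 MPa

Free thermal expansion αLΔT = 10.6e-6 · 3380 · -72.2 = -2.587 mm.
The walls impose strain ε = −(-2.587)/3380 = 7.6532e-04; σ = Eε = 100000 · 7.6532e-04 = 76.53 MPa.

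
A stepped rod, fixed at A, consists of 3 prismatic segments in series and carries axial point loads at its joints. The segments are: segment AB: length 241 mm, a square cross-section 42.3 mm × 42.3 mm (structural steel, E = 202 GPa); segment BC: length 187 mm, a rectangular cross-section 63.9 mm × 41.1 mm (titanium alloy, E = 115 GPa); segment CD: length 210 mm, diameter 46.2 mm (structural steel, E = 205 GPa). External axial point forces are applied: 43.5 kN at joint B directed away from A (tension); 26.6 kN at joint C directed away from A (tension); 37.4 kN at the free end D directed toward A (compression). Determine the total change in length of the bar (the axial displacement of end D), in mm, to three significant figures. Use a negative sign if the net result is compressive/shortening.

Internal axial forces (sectioning from the free end, tension +): N_CD = -37.4 kN, N_BC = -10.8 kN, N_AB = 32.7 kN.
A_AB = 1789 mm².
A_BC = 2626 mm².
A_CD = 1676 mm².
δ_AB = 32700·241/(1789·202000) = 0.0218 mm
δ_BC = -10800·187/(2626·115000) = -0.006687 mm
δ_CD = -37400·210/(1676·205000) = -0.02285 mm
δ = Σδ_i = -0.007737 mm.

-0.00774 mm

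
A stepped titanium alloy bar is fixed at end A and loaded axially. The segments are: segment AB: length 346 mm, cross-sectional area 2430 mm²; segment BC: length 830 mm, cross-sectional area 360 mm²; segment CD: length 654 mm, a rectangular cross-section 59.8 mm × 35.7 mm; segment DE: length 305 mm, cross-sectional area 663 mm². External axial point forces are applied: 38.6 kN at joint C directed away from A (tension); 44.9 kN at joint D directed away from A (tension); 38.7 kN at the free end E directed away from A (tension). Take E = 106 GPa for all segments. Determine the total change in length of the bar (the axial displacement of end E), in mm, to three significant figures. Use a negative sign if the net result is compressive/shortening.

Internal axial forces (sectioning from the free end, tension +): N_DE = 38.7 kN, N_CD = 83.6 kN, N_BC = 122.2 kN, N_AB = 122.2 kN.
A_CD = 2135 mm².
δ_AB = 122200·346/(2430·106000) = 0.1641 mm
δ_BC = 122200·830/(360·106000) = 2.658 mm
δ_CD = 83600·654/(2135·106000) = 0.2416 mm
δ_DE = 38700·305/(663·106000) = 0.168 mm
δ = Σδ_i = 3.232 mm.

3.23 mm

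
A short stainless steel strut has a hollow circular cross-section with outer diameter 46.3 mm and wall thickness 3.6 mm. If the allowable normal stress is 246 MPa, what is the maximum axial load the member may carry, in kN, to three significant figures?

119 kN

A = 482.9 mm².
P_max = σ_allow · A = 246 · 482.9 = 118800 N = 118.8 kN.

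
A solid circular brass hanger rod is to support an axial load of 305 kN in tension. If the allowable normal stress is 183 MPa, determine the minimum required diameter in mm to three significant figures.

Required area A ≥ P/σ_allow = 305000/183 = 1667 mm².
For a solid circular section, d ≥ √(4A/π) = 46.07 mm.

46.1 mm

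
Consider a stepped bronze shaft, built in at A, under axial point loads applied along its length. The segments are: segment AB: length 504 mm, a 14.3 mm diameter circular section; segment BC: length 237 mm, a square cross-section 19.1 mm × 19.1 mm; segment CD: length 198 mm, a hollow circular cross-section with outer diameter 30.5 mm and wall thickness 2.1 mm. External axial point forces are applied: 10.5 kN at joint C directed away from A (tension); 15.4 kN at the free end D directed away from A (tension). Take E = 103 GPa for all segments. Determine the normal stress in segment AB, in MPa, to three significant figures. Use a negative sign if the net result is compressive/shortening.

Internal axial forces (sectioning from the free end, tension +): N_CD = 15.4 kN, N_BC = 25.9 kN, N_AB = 25.9 kN.
A_AB = 160.6 mm².
σ_AB = N_AB/A_AB = 25900/160.6 = 161.3 MPa.

161 MPa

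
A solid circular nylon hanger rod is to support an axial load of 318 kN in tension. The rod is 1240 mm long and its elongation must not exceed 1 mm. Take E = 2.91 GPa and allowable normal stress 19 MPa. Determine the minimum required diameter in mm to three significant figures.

415 mm

Required area A ≥ P/σ_allow = 318000/19 = 16740 mm².
For a solid circular section, d ≥ √(4A/π) = 146 mm.
Elongation limit: A ≥ PL/(Eδ_allow) = 318000·1240/(2910·1) = 135500 mm² ⇒ d ≥ 415.4 mm.
The elongation limit governs.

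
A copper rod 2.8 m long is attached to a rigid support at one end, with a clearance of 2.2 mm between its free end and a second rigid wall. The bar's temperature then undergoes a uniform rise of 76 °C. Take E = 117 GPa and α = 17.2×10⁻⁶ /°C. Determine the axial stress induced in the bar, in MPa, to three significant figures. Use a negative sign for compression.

-61.0 MPa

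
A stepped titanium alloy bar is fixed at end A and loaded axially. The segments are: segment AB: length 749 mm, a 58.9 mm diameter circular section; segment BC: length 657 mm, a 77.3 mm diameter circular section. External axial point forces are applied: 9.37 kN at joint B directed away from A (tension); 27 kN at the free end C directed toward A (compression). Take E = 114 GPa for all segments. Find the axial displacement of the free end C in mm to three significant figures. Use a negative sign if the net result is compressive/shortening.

-0.0757 mm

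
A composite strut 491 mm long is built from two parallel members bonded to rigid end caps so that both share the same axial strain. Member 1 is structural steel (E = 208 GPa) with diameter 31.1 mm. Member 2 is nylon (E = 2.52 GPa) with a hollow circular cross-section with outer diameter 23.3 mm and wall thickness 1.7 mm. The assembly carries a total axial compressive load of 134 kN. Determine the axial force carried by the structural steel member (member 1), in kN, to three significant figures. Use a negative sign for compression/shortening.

-134 kN

A_1 = 759.6 mm².
A_2 = 115.4 mm².
Equal strain + equilibrium ⇒ each member carries load in proportion to AE: A₁E₁ = 158000000 N, A₂E₂ = 290700 N, ΣAE = 158300000 N.
F₁ = P·A₁E₁/ΣAE = -134000·158000000/158300000 = -133800 N.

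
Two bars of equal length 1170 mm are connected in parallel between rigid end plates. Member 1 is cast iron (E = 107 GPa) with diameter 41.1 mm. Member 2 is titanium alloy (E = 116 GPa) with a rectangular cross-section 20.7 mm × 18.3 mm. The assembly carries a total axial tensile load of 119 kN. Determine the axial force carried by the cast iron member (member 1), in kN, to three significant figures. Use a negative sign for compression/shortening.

A_1 = 1327 mm².
A_2 = 378.8 mm².
Equal strain + equilibrium ⇒ each member carries load in proportion to AE: A₁E₁ = 142000000 N, A₂E₂ = 43940000 N, ΣAE = 185900000 N.
F₁ = P·A₁E₁/ΣAE = 119000·142000000/185900000 = 90870 N.

90.9 kN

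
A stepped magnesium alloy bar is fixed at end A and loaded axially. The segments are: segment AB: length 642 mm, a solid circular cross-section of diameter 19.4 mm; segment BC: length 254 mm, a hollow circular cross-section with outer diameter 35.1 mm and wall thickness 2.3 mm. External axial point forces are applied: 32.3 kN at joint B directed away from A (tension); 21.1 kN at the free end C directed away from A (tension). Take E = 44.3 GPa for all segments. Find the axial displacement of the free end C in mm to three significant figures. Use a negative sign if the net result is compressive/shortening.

Internal axial forces (sectioning from the free end, tension +): N_BC = 21.1 kN, N_AB = 53.4 kN.
A_AB = 295.6 mm².
A_BC = 237 mm².
δ_AB = 53400·642/(295.6·44300) = 2.618 mm
δ_BC = 21100·254/(237·44300) = 0.5105 mm
δ = Σδ_i = 3.129 mm.

3.13 mm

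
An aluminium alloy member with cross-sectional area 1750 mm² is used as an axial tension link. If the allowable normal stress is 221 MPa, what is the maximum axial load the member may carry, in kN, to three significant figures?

P_max = σ_allow · A = 221 · 1750 = 386800 N = 386.8 kN.

387 kN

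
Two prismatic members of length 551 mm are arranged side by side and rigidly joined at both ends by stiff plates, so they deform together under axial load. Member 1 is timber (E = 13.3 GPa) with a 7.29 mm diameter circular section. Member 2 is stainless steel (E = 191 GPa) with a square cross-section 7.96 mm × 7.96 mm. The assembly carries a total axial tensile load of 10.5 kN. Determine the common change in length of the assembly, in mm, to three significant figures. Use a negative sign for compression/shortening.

0.457 mm

A_1 = 41.74 mm².
A_2 = 63.36 mm².
Equal strain + equilibrium ⇒ each member carries load in proportion to AE: A₁E₁ = 555100 N, A₂E₂ = 12100000 N, ΣAE = 12660000 N.
δ = PL/ΣAE = 10500·551/12660000 = 0.4571 mm.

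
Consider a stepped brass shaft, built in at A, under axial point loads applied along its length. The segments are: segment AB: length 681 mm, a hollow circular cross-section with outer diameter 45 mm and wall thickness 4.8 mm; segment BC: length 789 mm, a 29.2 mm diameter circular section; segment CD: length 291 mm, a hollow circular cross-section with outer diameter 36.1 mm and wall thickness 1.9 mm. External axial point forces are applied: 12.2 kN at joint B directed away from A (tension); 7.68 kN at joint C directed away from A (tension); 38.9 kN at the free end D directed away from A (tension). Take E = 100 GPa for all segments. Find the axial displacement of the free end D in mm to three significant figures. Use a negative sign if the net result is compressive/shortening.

1.76 mm

Internal axial forces (sectioning from the free end, tension +): N_CD = 38.9 kN, N_BC = 46.58 kN, N_AB = 58.78 kN.
A_AB = 606.2 mm².
A_BC = 669.7 mm².
A_CD = 204.1 mm².
δ_AB = 58780·681/(606.2·100000) = 0.6603 mm
δ_BC = 46580·789/(669.7·100000) = 0.5488 mm
δ_CD = 38900·291/(204.1·100000) = 0.5545 mm
δ = Σδ_i = 1.764 mm.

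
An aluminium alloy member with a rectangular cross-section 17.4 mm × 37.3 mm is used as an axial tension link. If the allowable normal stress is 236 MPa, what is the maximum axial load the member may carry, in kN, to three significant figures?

153 kN

A = 649 mm².
P_max = σ_allow · A = 236 · 649 = 153200 N = 153.2 kN.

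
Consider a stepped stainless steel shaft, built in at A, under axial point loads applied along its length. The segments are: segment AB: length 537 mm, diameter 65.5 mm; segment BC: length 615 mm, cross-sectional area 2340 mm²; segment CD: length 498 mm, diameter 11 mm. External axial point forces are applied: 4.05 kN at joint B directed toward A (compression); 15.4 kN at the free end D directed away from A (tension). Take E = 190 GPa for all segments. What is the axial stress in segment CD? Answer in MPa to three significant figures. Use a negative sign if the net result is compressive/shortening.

162 MPa

Internal axial forces (sectioning from the free end, tension +): N_CD = 15.4 kN, N_BC = 15.4 kN, N_AB = 11.35 kN.
A_CD = 95.03 mm².
σ_CD = N_CD/A_CD = 15400/95.03 = 162 MPa.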